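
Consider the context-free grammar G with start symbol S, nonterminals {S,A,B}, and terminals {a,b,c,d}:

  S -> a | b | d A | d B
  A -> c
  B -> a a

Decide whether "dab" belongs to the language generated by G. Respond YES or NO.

Convert to CNF:
  S -> T1 A | T1 B | a | b
  A -> c
  B -> T0 T0
  T0 -> a
  T1 -> d

Fill CYK table bottom-up:
  cell(0,0) d: {T1}  orig:{}
  cell(1,1) a: {S,T0}  orig:{S}
  cell(2,2) b: {S}
  cell(0,1) da: ∅
  cell(1,2) ab: ∅
  cell(0,2) dab: ∅

S ∉ T[0,2] ⇒ NO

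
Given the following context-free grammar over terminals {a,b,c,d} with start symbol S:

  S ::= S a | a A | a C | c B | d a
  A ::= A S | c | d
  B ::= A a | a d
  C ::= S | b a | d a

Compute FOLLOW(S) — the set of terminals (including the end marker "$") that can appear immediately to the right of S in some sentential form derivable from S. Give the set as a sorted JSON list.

Compute FIRST by fixpoint:
pass 1:
  A via A→c: +{c}
  A via A→d: +{d}
  B via B→A a: +{c,d}
  B via B→a d: +{a}
  C via C→b a: +{b}
  C via C→d a: +{d}
  S via S→a A: +{a}
  S via S→c B: +{c}
  S via S→d a: +{d}
  S: {a,c,d}  A: {c,d}  B: {a,c,d}  C: {b,d}
pass 2:
  C via C→S: +{a,c}
  S: {a,c,d}  A: {c,d}  B: {a,c,d}  C: {a,b,c,d}
pass 3: — fixpoint
  S: {a,c,d}  A: {c,d}  B: {a,c,d}  C: {a,b,c,d}

Compute FOLLOW by fixpoint:
seed FOLLOW(S) with $
iter 1:
  A→A S: FOLLOW(A) ⊇ FIRST(S) = {a,c,d}; new: +{a,c,d}
  A→A S: FOLLOW(S) ⊇ FOLLOW(A) ⊇ {a,c,d}; new: +{a,c,d}
  S→a A: FOLLOW(A) ⊇ FOLLOW(S) ⊇ {$,a,c,d}; new: +{$}
  S→a C: FOLLOW(C) ⊇ FOLLOW(S) ⊇ {$,a,c,d}; new: +{$,a,c,d}
  S→c B: FOLLOW(B) ⊇ FOLLOW(S) ⊇ {$,a,c,d}; new: +{$,a,c,d}
  S: {$,a,c,d}  A: {$,a,c,d}  B: {$,a,c,d}  C: {$,a,c,d}
iter 2: (no change)
  S: {$,a,c,d}  A: {$,a,c,d}  B: {$,a,c,d}  C: {$,a,c,d}

FOLLOW(S) = ["$", "a", "c", "d"]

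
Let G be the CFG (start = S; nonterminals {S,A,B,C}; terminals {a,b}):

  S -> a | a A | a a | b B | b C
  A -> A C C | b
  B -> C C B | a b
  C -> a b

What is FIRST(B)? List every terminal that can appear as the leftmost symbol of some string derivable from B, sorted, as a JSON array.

FIRST iteration:
round 1:
  A via A→b: +{b}
  B via B→a b: +{a}
  C via C→a b: +{a}
  S via S→a: +{a}
  S via S→b B: +{b}
  S: {a,b}  A: {b}  B: {a}  C: {a}
round 2: — fixpoint
  S: {a,b}  A: {b}  B: {a}  C: {a}

FIRST(B) = ["a"]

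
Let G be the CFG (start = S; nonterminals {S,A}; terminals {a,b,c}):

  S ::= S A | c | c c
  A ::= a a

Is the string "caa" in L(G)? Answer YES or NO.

Convert to CNF:
  S -> S A | T1 T1 | c
  A -> T0 T0
  T0 -> a
  T1 -> c

CYK fill:
  cell(0,0) c: {S,T1}  orig:{S}
  cell(1,1) a: {T0}  orig:{}
  cell(2,2) a: {T0}  orig:{}
  cell(0,1) ca: ∅
  cell(1,2) aa: {A}
  cell(0,2) caa: {S}

S ∈ T[0,2] ⇒ YES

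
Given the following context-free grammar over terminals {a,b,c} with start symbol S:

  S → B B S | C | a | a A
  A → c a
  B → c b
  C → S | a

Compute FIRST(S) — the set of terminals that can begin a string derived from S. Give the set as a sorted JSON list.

FIRST sets, iterate to fixpoint:
[1]
  A via A→c a: +{c}
  B via B→c b: +{c}
  C via C→a: +{a}
  S via S→B B S: +{c}
  S via S→C: +{a}
  S: {a,c}  A: {c}  B: {c}  C: {a}
[2]
  C via C→S: +{c}
  S: {a,c}  A: {c}  B: {c}  C: {a,c}
[3] — fixpoint
  S: {a,c}  A: {c}  B: {c}  C: {a,c}

FIRST(S) = ["a", "c"]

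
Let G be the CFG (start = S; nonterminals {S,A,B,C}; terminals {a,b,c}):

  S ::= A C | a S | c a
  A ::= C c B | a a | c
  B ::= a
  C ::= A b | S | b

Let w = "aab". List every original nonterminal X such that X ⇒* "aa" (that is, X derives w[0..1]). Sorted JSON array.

Convert to CNF:
  S -> A C | T0 T1 | T1 S
  A -> C X3 | T1 T1 | c
  B -> a
  C -> A C | A T2 | T0 T1 | T1 S | b
  T0 -> c
  T1 -> a
  T2 -> b
  X3 -> T0 B

Fill CYK table bottom-up, restricted to cells inside w[0..1]:
  [0..0]={B,T1}  "a"  orig:{B}
  [1..1]={B,T1}  "a"  orig:{B}
  [0..1]={A}  "aa"

Original NTs in T[0,1] deriving "aa": ["A"]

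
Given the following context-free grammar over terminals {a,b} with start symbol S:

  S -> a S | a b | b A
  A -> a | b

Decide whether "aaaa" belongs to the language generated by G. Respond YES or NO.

Convert to CNF:
  S -> T0 S | T0 T1 | T1 A
  A -> a | b
  T0 -> a
  T1 -> b

CYK table (by increasing span):
  T[0,0] 'a' = {A,T0}  orig:{A}
  T[1,1] 'a' = {A,T0}  orig:{A}
  T[2,2] 'a' = {A,T0}  orig:{A}
  T[3,3] 'a' = {A,T0}  orig:{A}
  T[0,1] 'aa' = ∅
  T[1,2] 'aa' = ∅
  T[2,3] 'aa' = ∅
  T[0,2] 'aaa' = ∅
  T[1,3] 'aaa' = ∅
  T[0,3] 'aaaa' = ∅

S ∉ T[0,3] ⇒ NO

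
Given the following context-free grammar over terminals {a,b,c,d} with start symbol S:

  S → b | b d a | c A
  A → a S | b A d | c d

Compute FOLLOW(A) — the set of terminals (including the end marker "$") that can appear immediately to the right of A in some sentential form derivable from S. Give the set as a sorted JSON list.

FIRST sets, iterate to fixpoint:
[1]
  A via A→a S: +{a}
  A via A→b A d: +{b}
  A via A→c d: +{c}
  S via S→b: +{b}
  S via S→c A: +{c}
  FIRST(S)={b,c}  FIRST(A)={a,b,c}
[2] done
  FIRST(S)={b,c}  FIRST(A)={a,b,c}

FOLLOW sets:
initialize: $ ∈ FOLLOW(S)
[1]
  A→b A d: FOLLOW(A) ⊇ FIRST(d) = {d}; new: +{d}
  S→c A: FOLLOW(A) ⊇ FOLLOW(S) ⊇ {$}; new: +{$}
  S: {$}  A: {$,d}
[2]
  A→a S: FOLLOW(S) ⊇ FOLLOW(A) ⊇ {$,d}; new: +{d}
  S: {$,d}  A: {$,d}
[3] done
  S: {$,d}  A: {$,d}

FOLLOW(A) = ["$", "d"]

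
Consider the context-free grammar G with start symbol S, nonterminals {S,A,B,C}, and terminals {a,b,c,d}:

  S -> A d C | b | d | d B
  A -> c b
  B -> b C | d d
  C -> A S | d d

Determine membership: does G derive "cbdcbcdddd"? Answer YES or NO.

CNF form of G:
  S -> A X3 | T2 B | b | d
  A -> T0 T1
  B -> T1 C | T2 T2
  C -> A S | T2 T2
  T0 -> c
  T1 -> b
  T2 -> d
  X3 -> T2 C

Fill CYK table bottom-up:
  T[0,0] 'c' = {T0}  orig:{}
  T[1,1] 'b' = {S,T1}  orig:{S}
  T[2,2] 'd' = {S,T2}  orig:{S}
  T[3,3] 'c' = {T0}  orig:{}
  T[4,4] 'b' = {S,T1}  orig:{S}
  T[5,5] 'c' = {T0}  orig:{}
  T[6,6] 'd' = {S,T2}  orig:{S}
  T[7,7] 'd' = {S,T2}  orig:{S}
  T[8,8] 'd' = {S,T2}  orig:{S}
  T[9,9] 'd' = {S,T2}  orig:{S}
  T[0,1] 'cb' = {A}
  T[1,2] 'bd' = ∅
  T[2,3] 'dc' = ∅
  T[3,4] 'cb' = {A}
  T[4,5] 'bc' = ∅
  T[5,6] 'cd' = ∅
  T[6,7] 'dd' = {B,C}
  T[7,8] 'dd' = {B,C}
  T[8,9] 'dd' = {B,C}
  T[0,2] 'cbd' = {C}
  T[1,3] 'bdc' = ∅
  T[2,4] 'dcb' = ∅
  T[3,5] 'cbc' = ∅
  T[4,6] 'bcd' = ∅
  T[5,7] 'cdd' = ∅
  T[6,8] 'ddd' = {S,X3}  orig:{S}
  T[7,9] 'ddd' = {S,X3}  orig:{S}
  T[0,3] 'cbdc' = ∅
  T[1,4] 'bdcb' = ∅
  T[2,5] 'dcbc' = ∅
  T[3,6] 'cbcd' = ∅
  T[4,7] 'bcdd' = ∅
  T[5,8] 'cddd' = ∅
  T[6,9] 'dddd' = ∅
  T[0,4] 'cbdcb' = ∅
  T[1,5] 'bdcbc' = ∅
  T[2,6] 'dcbcd' = ∅
  T[3,7] 'cbcdd' = ∅
  T[4,8] 'bcddd' = ∅
  T[5,9] 'cdddd' = ∅
  T[0,5] 'cbdcbc' = ∅
  T[1,6] 'bdcbcd' = ∅
  T[2,7] 'dcbcdd' = ∅
  T[3,8] 'cbcddd' = ∅
  T[4,9] 'bcdddd' = ∅
  T[0,6] 'cbdcbcd' = ∅
  T[1,7] 'bdcbcdd' = ∅
  T[2,8] 'dcbcddd' = ∅
  T[3,9] 'cbcdddd' = ∅
  T[0,7] 'cbdcbcdd' = ∅
  T[1,8] 'bdcbcddd' = ∅
  T[2,9] 'dcbcdddd' = ∅
  T[0,8] 'cbdcbcddd' = ∅
  T[1,9] 'bdcbcdddd' = ∅
  T[0,9] 'cbdcbcdddd' = ∅

S ∉ T[0,9] ⇒ NO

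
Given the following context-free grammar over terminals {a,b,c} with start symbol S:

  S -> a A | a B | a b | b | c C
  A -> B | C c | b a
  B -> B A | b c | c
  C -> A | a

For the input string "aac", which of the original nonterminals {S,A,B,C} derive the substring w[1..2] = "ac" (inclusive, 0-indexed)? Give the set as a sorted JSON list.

Convert to CNF:
  S -> T0 C | T2 A | T2 B | T2 T1 | b
  A -> B A | C T0 | T1 T0 | T1 T2 | c
  B -> B A | T1 T0 | c
  C -> B A | C T0 | T1 T0 | T1 T2 | a | c
  T0 -> c
  T1 -> b
  T2 -> a

CYK fill, restricted to cells inside w[1..2]:
  cell(1,1) a: {C,T2}  orig:{C}
  cell(2,2) c: {A,B,C,T0}  orig:{A,B,C}
  cell(1,2) ac: {A,C,S}

Original NTs in T[1,2] deriving "ac": ["A", "C", "S"]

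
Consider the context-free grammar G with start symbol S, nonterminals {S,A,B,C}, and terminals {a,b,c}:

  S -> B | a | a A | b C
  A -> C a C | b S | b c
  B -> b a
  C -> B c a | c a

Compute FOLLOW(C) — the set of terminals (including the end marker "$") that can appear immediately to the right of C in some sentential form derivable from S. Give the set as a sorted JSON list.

FIRST iteration:
pass 1:
  A via A→b S: +{b}
  B via B→b a: +{b}
  C via C→B c a: +{b}
  C via C→c a: +{c}
  S via S→B: +{b}
  S via S→a: +{a}
  FIRST(S)={a,b}  FIRST(A)={b}  FIRST(B)={b}  FIRST(C)={b,c}
pass 2:
  A via A→C a C: +{c}
  FIRST(S)={a,b}  FIRST(A)={b,c}  FIRST(B)={b}  FIRST(C)={b,c}
pass 3: (no change)
  FIRST(S)={a,b}  FIRST(A)={b,c}  FIRST(B)={b}  FIRST(C)={b,c}

FOLLOW sets:
seed FOLLOW(S) with $
round 1:
  A→C a C: FOLLOW(C) ⊇ FIRST(a) = {a}; new: +{a}
  C→B c a: FOLLOW(B) ⊇ FIRST(c) = {c}; new: +{c}
  S→B: FOLLOW(B) ⊇ FOLLOW(S) ⊇ {$}; new: +{$}
  S→a A: FOLLOW(A) ⊇ FOLLOW(S) ⊇ {$}; new: +{$}
  S→b C: FOLLOW(C) ⊇ FOLLOW(S) ⊇ {$}; new: +{$}
  FOLLOW(S)={$}  FOLLOW(A)={$}  FOLLOW(B)={$,c}  FOLLOW(C)={$,a}
round 2: — fixpoint
  FOLLOW(S)={$}  FOLLOW(A)={$}  FOLLOW(B)={$,c}  FOLLOW(C)={$,a}

FOLLOW(C) = ["$", "a"]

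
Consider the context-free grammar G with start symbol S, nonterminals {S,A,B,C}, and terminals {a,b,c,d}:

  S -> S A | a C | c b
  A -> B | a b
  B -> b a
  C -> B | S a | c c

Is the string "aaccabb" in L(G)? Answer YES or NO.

CNF form of G:
  S -> S A | T0 C | T2 T1
  A -> T0 T1 | T1 T0
  B -> T1 T0
  C -> S T0 | T1 T0 | T2 T2
  T0 -> a
  T1 -> b
  T2 -> c

CYK table (by increasing span):
  [0..0]={T0}  "a"  orig:{}
  [1..1]={T0}  "a"  orig:{}
  [2..2]={T2}  "c"  orig:{}
  [3..3]={T2}  "c"  orig:{}
  [4..4]={T0}  "a"  orig:{}
  [5..5]={T1}  "b"  orig:{}
  [6..6]={T1}  "b"  orig:{}
  [0..1]=∅  "aa"
  [1..2]=∅  "ac"
  [2..3]={C}  "cc"
  [3..4]=∅  "ca"
  [4..5]={A}  "ab"
  [5..6]=∅  "bb"
  [0..2]=∅  "aac"
  [1..3]={S}  "acc"
  [2..4]=∅  "cca"
  [3..5]=∅  "cab"
  [4..6]=∅  "abb"
  [0..3]=∅  "aacc"
  [1..4]={C}  "acca"
  [2..5]=∅  "ccab"
  [3..6]=∅  "cabb"
  [0..4]={S}  "aacca"
  [1..5]={S}  "accab"
  [2..6]=∅  "ccabb"
  [0..5]=∅  "aaccab"
  [1..6]=∅  "accabb"
  [0..6]=∅  "aaccabb"

S ∉ T[0,6] ⇒ NO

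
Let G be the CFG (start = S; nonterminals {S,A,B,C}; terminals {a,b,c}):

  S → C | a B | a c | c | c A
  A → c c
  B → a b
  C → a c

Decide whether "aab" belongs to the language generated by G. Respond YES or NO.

Convert to CNF:
  S -> T0 A | T1 B | T1 T0 | c
  A -> T0 T0
  B -> T1 T2
  C -> T1 T0
  T0 -> c
  T1 -> a
  T2 -> b

CYK fill:
  [0..0]={T1}  "a"  orig:{}
  [1..1]={T1}  "a"  orig:{}
  [2..2]={T2}  "b"  orig:{}
  [0..1]=∅  "aa"
  [1..2]={B}  "ab"
  [0..2]={S}  "aab"

S ∈ T[0,2] ⇒ YES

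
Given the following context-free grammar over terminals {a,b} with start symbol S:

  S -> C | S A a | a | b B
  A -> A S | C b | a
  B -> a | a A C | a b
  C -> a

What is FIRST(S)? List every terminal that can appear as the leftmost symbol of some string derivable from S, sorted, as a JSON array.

Compute FIRST by fixpoint:
round 1:
  A via A→a: +{a}
  B via B→a: +{a}
  C via C→a: +{a}
  S via S→C: +{a}
  S via S→b B: +{b}
  FIRST[S]={a,b}  FIRST[A]={a}  FIRST[B]={a}  FIRST[C]={a}
round 2: (no change)
  FIRST[S]={a,b}  FIRST[A]={a}  FIRST[B]={a}  FIRST[C]={a}

FIRST(S) = ["a", "b"]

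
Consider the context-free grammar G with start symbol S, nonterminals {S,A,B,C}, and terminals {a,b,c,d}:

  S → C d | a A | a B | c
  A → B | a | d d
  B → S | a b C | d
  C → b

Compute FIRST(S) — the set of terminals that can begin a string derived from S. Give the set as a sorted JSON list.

FIRST iteration:
round 1:
  A via A→a: +{a}
  A via A→d d: +{d}
  B via B→a b C: +{a}
  B via B→d: +{d}
  C via C→b: +{b}
  S via S→C d: +{b}
  S via S→a A: +{a}
  S via S→c: +{c}
  S: {a,b,c}  A: {a,d}  B: {a,d}  C: {b}
round 2:
  B via B→S: +{b,c}
  S: {a,b,c}  A: {a,d}  B: {a,b,c,d}  C: {b}
round 3:
  A via A→B: +{b,c}
  S: {a,b,c}  A: {a,b,c,d}  B: {a,b,c,d}  C: {b}
round 4: (no change)
  S: {a,b,c}  A: {a,b,c,d}  B: {a,b,c,d}  C: {b}

FIRST(S) = ["a", "b", "c"]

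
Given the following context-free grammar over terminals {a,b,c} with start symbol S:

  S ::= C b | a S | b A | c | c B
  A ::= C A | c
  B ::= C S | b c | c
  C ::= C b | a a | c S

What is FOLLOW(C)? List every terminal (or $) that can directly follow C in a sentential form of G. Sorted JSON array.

FIRST sets, iterate to fixpoint:
pass 1:
  A via A→c: +{c}
  B via B→b c: +{b}
  B via B→c: +{c}
  C via C→a a: +{a}
  C via C→c S: +{c}
  S via S→C b: +{a,c}
  S via S→b A: +{b}
  FIRST[S]={a,b,c}  FIRST[A]={c}  FIRST[B]={b,c}  FIRST[C]={a,c}
pass 2:
  A via A→C A: +{a}
  B via B→C S: +{a}
  FIRST[S]={a,b,c}  FIRST[A]={a,c}  FIRST[B]={a,b,c}  FIRST[C]={a,c}
pass 3: (stable)
  FIRST[S]={a,b,c}  FIRST[A]={a,c}  FIRST[B]={a,b,c}  FIRST[C]={a,c}

FOLLOW iteration:
FOLLOW(S) := {$}
round 1:
  A→C A: FOLLOW(C) ⊇ FIRST(A) = {a,c}; new: +{a,c}
  B→C S: FOLLOW(C) ⊇ FIRST(S) = {a,b,c}; new: +{b}
  C→c S: FOLLOW(S) ⊇ FOLLOW(C) ⊇ {a,b,c}; new: +{a,b,c}
  S→b A: FOLLOW(A) ⊇ FOLLOW(S) ⊇ {$,a,b,c}; new: +{$,a,b,c}
  S→c B: FOLLOW(B) ⊇ FOLLOW(S) ⊇ {$,a,b,c}; new: +{$,a,b,c}
  FOLLOW(S)={$,a,b,c}  FOLLOW(A)={$,a,b,c}  FOLLOW(B)={$,a,b,c}  FOLLOW(C)={a,b,c}
round 2: (stable)
  FOLLOW(S)={$,a,b,c}  FOLLOW(A)={$,a,b,c}  FOLLOW(B)={$,a,b,c}  FOLLOW(C)={a,b,c}

FOLLOW(C) = ["a", "b", "c"]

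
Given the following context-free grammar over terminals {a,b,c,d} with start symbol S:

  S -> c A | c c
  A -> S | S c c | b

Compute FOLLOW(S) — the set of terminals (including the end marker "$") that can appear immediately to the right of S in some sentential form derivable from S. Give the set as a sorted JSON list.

Compute FIRST by fixpoint:
[1]
  A via A→b: +{b}
  S via S→c A: +{c}
  S: {c}  A: {b}
[2]
  A via A→S: +{c}
  S: {c}  A: {b,c}
[3] done
  S: {c}  A: {b,c}

Compute FOLLOW by fixpoint:
seed FOLLOW(S) with $
[1]
  A→S c c: FOLLOW(S) ⊇ FIRST(c) = {c}; new: +{c}
  S→c A: FOLLOW(A) ⊇ FOLLOW(S) ⊇ {$,c}; new: +{$,c}
  FOLLOW[S]={$,c}  FOLLOW[A]={$,c}
[2] (no change)
  FOLLOW[S]={$,c}  FOLLOW[A]={$,c}

FOLLOW(S) = ["$", "c"]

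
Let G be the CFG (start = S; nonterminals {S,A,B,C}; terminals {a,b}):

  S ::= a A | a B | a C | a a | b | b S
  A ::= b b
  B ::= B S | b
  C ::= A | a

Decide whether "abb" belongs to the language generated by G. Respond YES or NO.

CNF form of G:
  S -> T0 S | T1 A | T1 B | T1 C | T1 T1 | b
  A -> T0 T0
  B -> B S | b
  C -> T0 T0 | a
  T0 -> b
  T1 -> a

Fill CYK table bottom-up:
  cell(0,0) a: {C,T1}  orig:{C}
  cell(1,1) b: {B,S,T0}  orig:{B,S}
  cell(2,2) b: {B,S,T0}  orig:{B,S}
  cell(0,1) ab: {S}
  cell(1,2) bb: {A,B,C,S}
  cell(0,2) abb: {S}

S ∈ T[0,2] ⇒ YES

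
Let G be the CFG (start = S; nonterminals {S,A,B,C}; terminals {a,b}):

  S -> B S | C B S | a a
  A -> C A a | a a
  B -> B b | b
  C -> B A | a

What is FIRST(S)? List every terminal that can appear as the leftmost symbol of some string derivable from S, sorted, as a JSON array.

FIRST sets, iterate to fixpoint:
iter 1:
  A via A→a a: +{a}
  B via B→b: +{b}
  C via C→B A: +{b}
  C via C→a: +{a}
  S via S→B S: +{b}
  S via S→C B S: +{a}
  FIRST[S]={a,b}  FIRST[A]={a}  FIRST[B]={b}  FIRST[C]={a,b}
iter 2:
  A via A→C A a: +{b}
  FIRST[S]={a,b}  FIRST[A]={a,b}  FIRST[B]={b}  FIRST[C]={a,b}
iter 3: — fixpoint
  FIRST[S]={a,b}  FIRST[A]={a,b}  FIRST[B]={b}  FIRST[C]={a,b}

FIRST(S) = ["a", "b"]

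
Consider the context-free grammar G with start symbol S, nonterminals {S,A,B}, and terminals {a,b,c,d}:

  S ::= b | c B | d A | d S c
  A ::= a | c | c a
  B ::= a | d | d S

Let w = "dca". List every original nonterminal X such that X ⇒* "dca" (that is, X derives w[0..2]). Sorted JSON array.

CNF form of G:
  S -> T0 B | T2 A | T2 X3 | b
  A -> T0 T1 | a | c
  B -> T2 S | a | d
  T0 -> c
  T1 -> a
  T2 -> d
  X3 -> S T0

Fill CYK table bottom-up, restricted to cells inside w[0..2]:
  cell(0,0) d: {B,T2}  orig:{B}
  cell(1,1) c: {A,T0}  orig:{A}
  cell(2,2) a: {A,B,T1}  orig:{A,B}
  cell(0,1) dc: {S}
  cell(1,2) ca: {A,S}
  cell(0,2) dca: {B,S}

Original NTs in T[0,2] deriving "dca": ["B", "S"]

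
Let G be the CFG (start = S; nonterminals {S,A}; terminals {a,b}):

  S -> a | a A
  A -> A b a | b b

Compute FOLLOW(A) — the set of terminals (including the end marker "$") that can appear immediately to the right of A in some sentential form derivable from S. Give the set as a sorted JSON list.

Compute FIRST by fixpoint:
iter 1:
  A via A→b b: +{b}
  S via S→a: +{a}
  S: {a}  A: {b}
iter 2: (no change)
  S: {a}  A: {b}

Compute FOLLOW by fixpoint:
initialize: $ ∈ FOLLOW(S)
round 1:
  A→A b a: FOLLOW(A) ⊇ FIRST(b) = {b}; new: +{b}
  S→a A: FOLLOW(A) ⊇ FOLLOW(S) ⊇ {$}; new: +{$}
  FOLLOW[S]={$}  FOLLOW[A]={$,b}
round 2: done
  FOLLOW[S]={$}  FOLLOW[A]={$,b}

FOLLOW(A) = ["$", "b"]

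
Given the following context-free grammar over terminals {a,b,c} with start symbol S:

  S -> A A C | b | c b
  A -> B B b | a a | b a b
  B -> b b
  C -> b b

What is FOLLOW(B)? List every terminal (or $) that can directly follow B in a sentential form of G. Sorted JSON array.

FIRST sets, iterate to fixpoint:
round 1:
  A via A→a a: +{a}
  A via A→b a b: +{b}
  B via B→b b: +{b}
  C via C→b b: +{b}
  S via S→A A C: +{a,b}
  S via S→c b: +{c}
  FIRST(S)={a,b,c}  FIRST(A)={a,b}  FIRST(B)={b}  FIRST(C)={b}
round 2: done
  FIRST(S)={a,b,c}  FIRST(A)={a,b}  FIRST(B)={b}  FIRST(C)={b}

FOLLOW iteration:
initialize: $ ∈ FOLLOW(S)
pass 1:
  A→B B b: FOLLOW(B) ⊇ FIRST(B) = {b}; new: +{b}
  S→A A C: FOLLOW(A) ⊇ FIRST(A) = {a,b}; new: +{a,b}
  S→A A C: FOLLOW(C) ⊇ FOLLOW(S) ⊇ {$}; new: +{$}
  FOLLOW(S)={$}  FOLLOW(A)={a,b}  FOLLOW(B)={b}  FOLLOW(C)={$}
pass 2: — fixpoint
  FOLLOW(S)={$}  FOLLOW(A)={a,b}  FOLLOW(B)={b}  FOLLOW(C)={$}

FOLLOW(B) = ["b"]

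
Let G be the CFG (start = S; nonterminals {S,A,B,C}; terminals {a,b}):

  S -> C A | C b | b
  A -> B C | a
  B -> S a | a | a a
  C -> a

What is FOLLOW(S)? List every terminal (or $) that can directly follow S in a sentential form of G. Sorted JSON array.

Compute FIRST by fixpoint:
iter 1:
  A via A→a: +{a}
  B via B→a: +{a}
  C via C→a: +{a}
  S via S→C A: +{a}
  S via S→b: +{b}
  FIRST(S)={a,b}  FIRST(A)={a}  FIRST(B)={a}  FIRST(C)={a}
iter 2:
  B via B→S a: +{b}
  FIRST(S)={a,b}  FIRST(A)={a}  FIRST(B)={a,b}  FIRST(C)={a}
iter 3:
  A via A→B C: +{b}
  FIRST(S)={a,b}  FIRST(A)={a,b}  FIRST(B)={a,b}  FIRST(C)={a}
iter 4: done
  FIRST(S)={a,b}  FIRST(A)={a,b}  FIRST(B)={a,b}  FIRST(C)={a}

FOLLOW sets:
initialize: $ ∈ FOLLOW(S)
[1]
  A→B C: FOLLOW(B) ⊇ FIRST(C) = {a}; new: +{a}
  B→S a: FOLLOW(S) ⊇ FIRST(a) = {a}; new: +{a}
  S→C A: FOLLOW(C) ⊇ FIRST(A) = {a,b}; new: +{a,b}
  S→C A: FOLLOW(A) ⊇ FOLLOW(S) ⊇ {$,a}; new: +{$,a}
  FOLLOW(S)={$,a}  FOLLOW(A)={$,a}  FOLLOW(B)={a}  FOLLOW(C)={a,b}
[2]
  A→B C: FOLLOW(C) ⊇ FOLLOW(A) ⊇ {$,a}; new: +{$}
  FOLLOW(S)={$,a}  FOLLOW(A)={$,a}  FOLLOW(B)={a}  FOLLOW(C)={$,a,b}
[3] (no change)
  FOLLOW(S)={$,a}  FOLLOW(A)={$,a}  FOLLOW(B)={a}  FOLLOW(C)={$,a,b}

FOLLOW(S) = ["$", "a"]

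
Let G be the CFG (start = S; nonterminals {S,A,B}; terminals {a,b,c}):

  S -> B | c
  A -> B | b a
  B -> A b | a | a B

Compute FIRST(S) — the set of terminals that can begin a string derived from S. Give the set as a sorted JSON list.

FIRST iteration:
iter 1:
  A via A→b a: +{b}
  B via B→A b: +{b}
  B via B→a: +{a}
  S via S→B: +{a,b}
  S via S→c: +{c}
  FIRST[S]={a,b,c}  FIRST[A]={b}  FIRST[B]={a,b}
iter 2:
  A via A→B: +{a}
  FIRST[S]={a,b,c}  FIRST[A]={a,b}  FIRST[B]={a,b}
iter 3: (no change)
  FIRST[S]={a,b,c}  FIRST[A]={a,b}  FIRST[B]={a,b}

FIRST(S) = ["a", "b", "c"]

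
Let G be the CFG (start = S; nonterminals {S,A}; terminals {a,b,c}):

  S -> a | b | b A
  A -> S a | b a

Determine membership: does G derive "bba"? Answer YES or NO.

CNF form of G:
  S -> T1 A | a | b
  A -> S T0 | T1 T0
  T0 -> a
  T1 -> b

CYK table (by increasing span):
  [0..0]={S,T1}  "b"  orig:{S}
  [1..1]={S,T1}  "b"  orig:{S}
  [2..2]={S,T0}  "a"  orig:{S}
  [0..1]=∅  "bb"
  [1..2]={A}  "ba"
  [0..2]={S}  "bba"

S ∈ T[0,2] ⇒ YES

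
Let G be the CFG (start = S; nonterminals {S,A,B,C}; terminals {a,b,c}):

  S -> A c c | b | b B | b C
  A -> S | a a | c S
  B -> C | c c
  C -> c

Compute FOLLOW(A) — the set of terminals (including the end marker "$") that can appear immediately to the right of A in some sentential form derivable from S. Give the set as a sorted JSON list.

FIRST sets, iterate to fixpoint:
iter 1:
  A via A→a a: +{a}
  A via A→c S: +{c}
  B via B→c c: +{c}
  C via C→c: +{c}
  S via S→A c c: +{a,c}
  S via S→b: +{b}
  FIRST[S]={a,b,c}  FIRST[A]={a,c}  FIRST[B]={c}  FIRST[C]={c}
iter 2:
  A via A→S: +{b}
  FIRST[S]={a,b,c}  FIRST[A]={a,b,c}  FIRST[B]={c}  FIRST[C]={c}
iter 3: (stable)
  FIRST[S]={a,b,c}  FIRST[A]={a,b,c}  FIRST[B]={c}  FIRST[C]={c}

FOLLOW iteration:
initialize: $ ∈ FOLLOW(S)
pass 1:
  S→A c c: FOLLOW(A) ⊇ FIRST(c) = {c}; new: +{c}
  S→b B: FOLLOW(B) ⊇ FOLLOW(S) ⊇ {$}; new: +{$}
  S→b C: FOLLOW(C) ⊇ FOLLOW(S) ⊇ {$}; new: +{$}
  S: {$}  A: {c}  B: {$}  C: {$}
pass 2:
  A→S: FOLLOW(S) ⊇ FOLLOW(A) ⊇ {c}; new: +{c}
  S→b B: FOLLOW(B) ⊇ FOLLOW(S) ⊇ {$,c}; new: +{c}
  S→b C: FOLLOW(C) ⊇ FOLLOW(S) ⊇ {$,c}; new: +{c}
  S: {$,c}  A: {c}  B: {$,c}  C: {$,c}
pass 3: — fixpoint
  S: {$,c}  A: {c}  B: {$,c}  C: {$,c}

FOLLOW(A) = ["c"]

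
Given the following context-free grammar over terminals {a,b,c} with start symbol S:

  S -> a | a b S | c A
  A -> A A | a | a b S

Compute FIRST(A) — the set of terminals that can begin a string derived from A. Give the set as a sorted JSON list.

FIRST sets, iterate to fixpoint:
[1]
  A via A→a: +{a}
  S via S→a: +{a}
  S via S→c A: +{c}
  S: {a,c}  A: {a}
[2] — fixpoint
  S: {a,c}  A: {a}

FIRST(A) = ["a"]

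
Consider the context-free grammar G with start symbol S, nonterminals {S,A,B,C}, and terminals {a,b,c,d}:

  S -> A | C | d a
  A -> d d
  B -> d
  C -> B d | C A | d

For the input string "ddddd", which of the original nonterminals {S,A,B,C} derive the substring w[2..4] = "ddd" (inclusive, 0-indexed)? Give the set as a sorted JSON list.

Convert to CNF:
  S -> B T0 | C A | T0 T0 | T0 T1 | d
  A -> T0 T0
  B -> d
  C -> B T0 | C A | d
  T0 -> d
  T1 -> a

CYK fill — only the sub-triangle for w[2..4]:
  [2..2]={B,C,S,T0}  "d"  orig:{B,C,S}
  [3..3]={B,C,S,T0}  "d"  orig:{B,C,S}
  [4..4]={B,C,S,T0}  "d"  orig:{B,C,S}
  [2..3]={A,C,S}  "dd"
  [3..4]={A,C,S}  "dd"
  [2..4]={C,S}  "ddd"

Original NTs in T[2,4] deriving "ddd": ["C", "S"]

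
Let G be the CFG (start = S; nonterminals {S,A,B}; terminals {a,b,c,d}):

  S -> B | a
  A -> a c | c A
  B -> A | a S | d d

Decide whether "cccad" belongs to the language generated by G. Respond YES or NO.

CNF form of G:
  S -> T0 S | T0 T1 | T1 A | T2 T2 | a
  A -> T0 T1 | T1 A
  B -> T0 S | T0 T1 | T1 A | T2 T2
  T0 -> a
  T1 -> c
  T2 -> d

Fill CYK table bottom-up:
  T[0,0] 'c' = {T1}  orig:{}
  T[1,1] 'c' = {T1}  orig:{}
  T[2,2] 'c' = {T1}  orig:{}
  T[3,3] 'a' = {S,T0}  orig:{S}
  T[4,4] 'd' = {T2}  orig:{}
  T[0,1] 'cc' = ∅
  T[1,2] 'cc' = ∅
  T[2,3] 'ca' = ∅
  T[3,4] 'ad' = ∅
  T[0,2] 'ccc' = ∅
  T[1,3] 'cca' = ∅
  T[2,4] 'cad' = ∅
  T[0,3] 'ccca' = ∅
  T[1,4] 'ccad' = ∅
  T[0,4] 'cccad' = ∅

S ∉ T[0,4] ⇒ NO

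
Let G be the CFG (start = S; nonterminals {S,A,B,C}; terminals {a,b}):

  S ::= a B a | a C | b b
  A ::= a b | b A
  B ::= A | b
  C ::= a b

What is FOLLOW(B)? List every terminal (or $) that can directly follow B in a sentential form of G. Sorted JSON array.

FIRST iteration:
[1]
  A via A→a b: +{a}
  A via A→b A: +{b}
  B via B→A: +{a,b}
  C via C→a b: +{a}
  S via S→a B a: +{a}
  S via S→b b: +{b}
  S: {a,b}  A: {a,b}  B: {a,b}  C: {a}
[2] done
  S: {a,b}  A: {a,b}  B: {a,b}  C: {a}

FOLLOW sets:
FOLLOW(S) := {$}
round 1:
  S→a B a: FOLLOW(B) ⊇ FIRST(a) = {a}; new: +{a}
  S→a C: FOLLOW(C) ⊇ FOLLOW(S) ⊇ {$}; new: +{$}
  S: {$}  A: {}  B: {a}  C: {$}
round 2:
  B→A: FOLLOW(A) ⊇ FOLLOW(B) ⊇ {a}; new: +{a}
  S: {$}  A: {a}  B: {a}  C: {$}
round 3: done
  S: {$}  A: {a}  B: {a}  C: {$}

FOLLOW(B) = ["a"]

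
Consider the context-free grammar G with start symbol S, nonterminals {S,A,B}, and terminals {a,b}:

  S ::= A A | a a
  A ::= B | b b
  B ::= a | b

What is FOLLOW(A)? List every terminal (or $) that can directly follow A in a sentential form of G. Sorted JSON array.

FIRST iteration:
iter 1:
  A via A→b b: +{b}
  B via B→a: +{a}
  B via B→b: +{b}
  S via S→A A: +{b}
  S via S→a a: +{a}
  FIRST(S)={a,b}  FIRST(A)={b}  FIRST(B)={a,b}
iter 2:
  A via A→B: +{a}
  FIRST(S)={a,b}  FIRST(A)={a,b}  FIRST(B)={a,b}
iter 3: — fixpoint
  FIRST(S)={a,b}  FIRST(A)={a,b}  FIRST(B)={a,b}

FOLLOW iteration:
initialize: $ ∈ FOLLOW(S)
iter 1:
  S→A A: FOLLOW(A) ⊇ FIRST(A) = {a,b}; new: +{a,b}
  S→A A: FOLLOW(A) ⊇ FOLLOW(S) ⊇ {$}; new: +{$}
  FOLLOW(S)={$}  FOLLOW(A)={$,a,b}  FOLLOW(B)={}
iter 2:
  A→B: FOLLOW(B) ⊇ FOLLOW(A) ⊇ {$,a,b}; new: +{$,a,b}
  FOLLOW(S)={$}  FOLLOW(A)={$,a,b}  FOLLOW(B)={$,a,b}
iter 3: done
  FOLLOW(S)={$}  FOLLOW(A)={$,a,b}  FOLLOW(B)={$,a,b}

FOLLOW(A) = ["$", "a", "b"]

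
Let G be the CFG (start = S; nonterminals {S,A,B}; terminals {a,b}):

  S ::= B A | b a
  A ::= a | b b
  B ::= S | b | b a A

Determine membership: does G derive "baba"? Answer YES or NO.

CNF form of G:
  S -> B A | T0 T1
  A -> T0 T0 | a
  B -> B A | T0 T1 | T0 X2 | b
  T0 -> b
  T1 -> a
  X2 -> T1 A

CYK table (by increasing span):
  cell(0,0) b: {B,T0}  orig:{B}
  cell(1,1) a: {A,T1}  orig:{A}
  cell(2,2) b: {B,T0}  orig:{B}
  cell(3,3) a: {A,T1}  orig:{A}
  cell(0,1) ba: {B,S}
  cell(1,2) ab: ∅
  cell(2,3) ba: {B,S}
  cell(0,2) bab: ∅
  cell(1,3) aba: ∅
  cell(0,3) baba: ∅

S ∉ T[0,3] ⇒ NO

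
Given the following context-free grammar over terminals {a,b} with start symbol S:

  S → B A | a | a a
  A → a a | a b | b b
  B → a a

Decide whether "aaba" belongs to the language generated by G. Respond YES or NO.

CNF form of G:
  S -> B A | T0 T0 | a
  A -> T0 T0 | T0 T1 | T1 T1
  B -> T0 T0
  T0 -> a
  T1 -> b

CYK table (by increasing span):
  T[0,0] 'a' = {S,T0}  orig:{S}
  T[1,1] 'a' = {S,T0}  orig:{S}
  T[2,2] 'b' = {T1}  orig:{}
  T[3,3] 'a' = {S,T0}  orig:{S}
  T[0,1] 'aa' = {A,B,S}
  T[1,2] 'ab' = {A}
  T[2,3] 'ba' = ∅
  T[0,2] 'aab' = ∅
  T[1,3] 'aba' = ∅
  T[0,3] 'aaba' = ∅

S ∉ T[0,3] ⇒ NO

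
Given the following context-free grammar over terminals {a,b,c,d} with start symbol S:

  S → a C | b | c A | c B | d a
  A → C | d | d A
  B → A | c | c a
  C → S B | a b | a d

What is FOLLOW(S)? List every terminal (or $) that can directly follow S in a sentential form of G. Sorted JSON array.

FIRST sets, iterate to fixpoint:
iter 1:
  A via A→d: +{d}
  B via B→A: +{d}
  B via B→c: +{c}
  C via C→a b: +{a}
  S via S→a C: +{a}
  S via S→b: +{b}
  S via S→c A: +{c}
  S via S→d a: +{d}
  FIRST[S]={a,b,c,d}  FIRST[A]={d}  FIRST[B]={c,d}  FIRST[C]={a}
iter 2:
  A via A→C: +{a}
  B via B→A: +{a}
  C via C→S B: +{b,c,d}
  FIRST[S]={a,b,c,d}  FIRST[A]={a,d}  FIRST[B]={a,c,d}  FIRST[C]={a,b,c,d}
iter 3:
  A via A→C: +{b,c}
  B via B→A: +{b}
  FIRST[S]={a,b,c,d}  FIRST[A]={a,b,c,d}  FIRST[B]={a,b,c,d}  FIRST[C]={a,b,c,d}
iter 4: (no change)
  FIRST[S]={a,b,c,d}  FIRST[A]={a,b,c,d}  FIRST[B]={a,b,c,d}  FIRST[C]={a,b,c,d}

Compute FOLLOW by fixpoint:
initialize: $ ∈ FOLLOW(S)
pass 1:
  C→S B: FOLLOW(S) ⊇ FIRST(B) = {a,b,c,d}; new: +{a,b,c,d}
  S→a C: FOLLOW(C) ⊇ FOLLOW(S) ⊇ {$,a,b,c,d}; new: +{$,a,b,c,d}
  S→c A: FOLLOW(A) ⊇ FOLLOW(S) ⊇ {$,a,b,c,d}; new: +{$,a,b,c,d}
  S→c B: FOLLOW(B) ⊇ FOLLOW(S) ⊇ {$,a,b,c,d}; new: +{$,a,b,c,d}
  S: {$,a,b,c,d}  A: {$,a,b,c,d}  B: {$,a,b,c,d}  C: {$,a,b,c,d}
pass 2: done
  S: {$,a,b,c,d}  A: {$,a,b,c,d}  B: {$,a,b,c,d}  C: {$,a,b,c,d}

FOLLOW(S) = ["$", "a", "b", "c", "d"]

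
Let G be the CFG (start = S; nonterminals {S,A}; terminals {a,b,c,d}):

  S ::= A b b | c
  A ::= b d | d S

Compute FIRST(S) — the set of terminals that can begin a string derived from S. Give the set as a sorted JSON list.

FIRST iteration:
[1]
  A via A→b d: +{b}
  A via A→d S: +{d}
  S via S→A b b: +{b,d}
  S via S→c: +{c}
  S: {b,c,d}  A: {b,d}
[2] (stable)
  S: {b,c,d}  A: {b,d}

FIRST(S) = ["b", "c", "d"]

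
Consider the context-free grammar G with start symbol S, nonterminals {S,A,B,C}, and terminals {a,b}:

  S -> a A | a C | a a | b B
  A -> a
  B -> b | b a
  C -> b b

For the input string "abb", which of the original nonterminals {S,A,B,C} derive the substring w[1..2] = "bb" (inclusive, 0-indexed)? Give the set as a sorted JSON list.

CNF form of G:
  S -> T0 B | T1 A | T1 C | T1 T1
  A -> a
  B -> T0 T1 | b
  C -> T0 T0
  T0 -> b
  T1 -> a

CYK fill, restricted to cells inside w[1..2]:
  T[1,1] 'b' = {B,T0}  orig:{B}
  T[2,2] 'b' = {B,T0}  orig:{B}
  T[1,2] 'bb' = {C,S}

Original NTs in T[1,2] deriving "bb": ["C", "S"]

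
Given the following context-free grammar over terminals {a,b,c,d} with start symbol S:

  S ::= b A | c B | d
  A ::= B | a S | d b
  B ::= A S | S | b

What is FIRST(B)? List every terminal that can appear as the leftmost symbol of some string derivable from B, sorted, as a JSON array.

FIRST sets, iterate to fixpoint:
iter 1:
  A via A→a S: +{a}
  A via A→d b: +{d}
  B via B→A S: +{a,d}
  B via B→b: +{b}
  S via S→b A: +{b}
  S via S→c B: +{c}
  S via S→d: +{d}
  S: {b,c,d}  A: {a,d}  B: {a,b,d}
iter 2:
  A via A→B: +{b}
  B via B→S: +{c}
  S: {b,c,d}  A: {a,b,d}  B: {a,b,c,d}
iter 3:
  A via A→B: +{c}
  S: {b,c,d}  A: {a,b,c,d}  B: {a,b,c,d}
iter 4: (stable)
  S: {b,c,d}  A: {a,b,c,d}  B: {a,b,c,d}

FIRST(B) = ["a", "b", "c", "d"]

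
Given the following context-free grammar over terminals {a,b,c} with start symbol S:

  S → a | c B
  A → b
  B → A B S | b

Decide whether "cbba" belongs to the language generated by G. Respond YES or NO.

Convert to CNF:
  S -> T0 B | a
  A -> b
  B -> A X1 | b
  T0 -> c
  X1 -> B S

Fill CYK table bottom-up:
  T[0,0] 'c' = {T0}  orig:{}
  T[1,1] 'b' = {A,B}
  T[2,2] 'b' = {A,B}
  T[3,3] 'a' = {S}
  T[0,1] 'cb' = {S}
  T[1,2] 'bb' = ∅
  T[2,3] 'ba' = {X1}  orig:{}
  T[0,2] 'cbb' = ∅
  T[1,3] 'bba' = {B}
  T[0,3] 'cbba' = {S}

S ∈ T[0,3] ⇒ YES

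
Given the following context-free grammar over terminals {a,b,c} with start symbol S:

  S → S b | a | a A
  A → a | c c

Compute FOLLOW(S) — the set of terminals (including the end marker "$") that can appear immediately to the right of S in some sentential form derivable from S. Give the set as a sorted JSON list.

Compute FIRST by fixpoint:
iter 1:
  A via A→a: +{a}
  A via A→c c: +{c}
  S via S→a: +{a}
  FIRST(S)={a}  FIRST(A)={a,c}
iter 2: (stable)
  FIRST(S)={a}  FIRST(A)={a,c}

FOLLOW sets:
FOLLOW(S) := {$}
iter 1:
  S→S b: FOLLOW(S) ⊇ FIRST(b) = {b}; new: +{b}
  S→a A: FOLLOW(A) ⊇ FOLLOW(S) ⊇ {$,b}; new: +{$,b}
  S: {$,b}  A: {$,b}
iter 2: — fixpoint
  S: {$,b}  A: {$,b}

FOLLOW(S) = ["$", "b"]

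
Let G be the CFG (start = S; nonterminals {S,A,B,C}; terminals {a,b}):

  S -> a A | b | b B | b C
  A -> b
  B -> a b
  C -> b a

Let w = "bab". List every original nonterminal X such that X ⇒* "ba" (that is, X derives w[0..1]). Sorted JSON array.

Convert to CNF:
  S -> T0 A | T1 B | T1 C | b
  A -> b
  B -> T0 T1
  C -> T1 T0
  T0 -> a
  T1 -> b

Fill CYK table bottom-up, restricted to cells inside w[0..1]:
  [0..0]={A,S,T1}  "b"  orig:{A,S}
  [1..1]={T0}  "a"  orig:{}
  [0..1]={C}  "ba"

Original NTs in T[0,1] deriving "ba": ["C"]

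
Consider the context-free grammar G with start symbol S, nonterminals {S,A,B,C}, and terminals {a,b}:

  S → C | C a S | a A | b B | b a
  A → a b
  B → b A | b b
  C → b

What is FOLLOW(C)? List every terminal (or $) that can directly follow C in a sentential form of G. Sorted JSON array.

Compute FIRST by fixpoint:
pass 1:
  A via A→a b: +{a}
  B via B→b A: +{b}
  C via C→b: +{b}
  S via S→C: +{b}
  S via S→a A: +{a}
  S: {a,b}  A: {a}  B: {b}  C: {b}
pass 2: done
  S: {a,b}  A: {a}  B: {b}  C: {b}

Compute FOLLOW by fixpoint:
FOLLOW(S) := {$}
iter 1:
  S→C: FOLLOW(C) ⊇ FOLLOW(S) ⊇ {$}; new: +{$}
  S→C a S: FOLLOW(C) ⊇ FIRST(a) = {a}; new: +{a}
  S→a A: FOLLOW(A) ⊇ FOLLOW(S) ⊇ {$}; new: +{$}
  S→b B: FOLLOW(B) ⊇ FOLLOW(S) ⊇ {$}; new: +{$}
  FOLLOW(S)={$}  FOLLOW(A)={$}  FOLLOW(B)={$}  FOLLOW(C)={$,a}
iter 2: done
  FOLLOW(S)={$}  FOLLOW(A)={$}  FOLLOW(B)={$}  FOLLOW(C)={$,a}

FOLLOW(C) = ["$", "a"]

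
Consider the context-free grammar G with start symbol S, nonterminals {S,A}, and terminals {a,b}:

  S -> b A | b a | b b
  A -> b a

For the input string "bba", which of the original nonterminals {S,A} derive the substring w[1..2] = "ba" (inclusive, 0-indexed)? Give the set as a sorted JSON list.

Convert to CNF:
  S -> T0 A | T0 T0 | T0 T1
  A -> T0 T1
  T0 -> b
  T1 -> a

CYK table (by increasing span) — only the sub-triangle for w[1..2]:
  cell(1,1) b: {T0}  orig:{}
  cell(2,2) a: {T1}  orig:{}
  cell(1,2) ba: {A,S}

Original NTs in T[1,2] deriving "ba": ["A", "S"]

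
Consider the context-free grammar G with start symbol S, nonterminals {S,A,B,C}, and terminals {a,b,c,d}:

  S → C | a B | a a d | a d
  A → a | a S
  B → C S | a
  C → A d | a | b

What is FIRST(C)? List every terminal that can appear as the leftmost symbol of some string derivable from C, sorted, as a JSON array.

FIRST iteration:
pass 1:
  A via A→a: +{a}
  B via B→a: +{a}
  C via C→A d: +{a}
  C via C→b: +{b}
  S via S→C: +{a,b}
  S: {a,b}  A: {a}  B: {a}  C: {a,b}
pass 2:
  B via B→C S: +{b}
  S: {a,b}  A: {a}  B: {a,b}  C: {a,b}
pass 3: (stable)
  S: {a,b}  A: {a}  B: {a,b}  C: {a,b}

FIRST(C) = ["a", "b"]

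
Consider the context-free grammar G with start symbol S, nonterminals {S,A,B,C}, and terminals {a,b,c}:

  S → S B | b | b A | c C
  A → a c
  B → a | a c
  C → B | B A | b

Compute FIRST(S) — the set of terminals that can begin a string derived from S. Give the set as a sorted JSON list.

Compute FIRST by fixpoint:
round 1:
  A via A→a c: +{a}
  B via B→a: +{a}
  C via C→B: +{a}
  C via C→b: +{b}
  S via S→b: +{b}
  S via S→c C: +{c}
  FIRST[S]={b,c}  FIRST[A]={a}  FIRST[B]={a}  FIRST[C]={a,b}
round 2: (no change)
  FIRST[S]={b,c}  FIRST[A]={a}  FIRST[B]={a}  FIRST[C]={a,b}

FIRST(S) = ["b", "c"]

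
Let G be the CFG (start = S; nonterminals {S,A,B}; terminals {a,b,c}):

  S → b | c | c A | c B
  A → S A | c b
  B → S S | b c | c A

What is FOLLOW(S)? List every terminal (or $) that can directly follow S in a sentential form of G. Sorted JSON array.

FIRST iteration:
round 1:
  A via A→c b: +{c}
  B via B→b c: +{b}
  B via B→c A: +{c}
  S via S→b: +{b}
  S via S→c: +{c}
  S: {b,c}  A: {c}  B: {b,c}
round 2:
  A via A→S A: +{b}
  S: {b,c}  A: {b,c}  B: {b,c}
round 3: (stable)
  S: {b,c}  A: {b,c}  B: {b,c}

FOLLOW sets:
seed FOLLOW(S) with $
[1]
  A→S A: FOLLOW(S) ⊇ FIRST(A) = {b,c}; new: +{b,c}
  S→c A: FOLLOW(A) ⊇ FOLLOW(S) ⊇ {$,b,c}; new: +{$,b,c}
  S→c B: FOLLOW(B) ⊇ FOLLOW(S) ⊇ {$,b,c}; new: +{$,b,c}
  FOLLOW(S)={$,b,c}  FOLLOW(A)={$,b,c}  FOLLOW(B)={$,b,c}
[2] — fixpoint
  FOLLOW(S)={$,b,c}  FOLLOW(A)={$,b,c}  FOLLOW(B)={$,b,c}

FOLLOW(S) = ["$", "b", "c"]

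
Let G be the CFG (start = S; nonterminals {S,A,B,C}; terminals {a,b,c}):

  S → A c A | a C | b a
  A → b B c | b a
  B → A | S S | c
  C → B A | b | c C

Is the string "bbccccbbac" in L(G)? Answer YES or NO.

Convert to CNF:
  S -> A X5 | T0 T2 | T2 C
  A -> T0 T2 | T0 X3
  B -> S S | T0 T2 | T0 X4 | c
  C -> B A | T1 C | b
  T0 -> b
  T1 -> c
  T2 -> a
  X3 -> B T1
  X4 -> B T1
  X5 -> T1 A

CYK fill:
  T[0,0] 'b' = {C,T0}  orig:{C}
  T[1,1] 'b' = {C,T0}  orig:{C}
  T[2,2] 'c' = {B,T1}  orig:{B}
  T[3,3] 'c' = {B,T1}  orig:{B}
  T[4,4] 'c' = {B,T1}  orig:{B}
  T[5,5] 'c' = {B,T1}  orig:{B}
  T[6,6] 'b' = {C,T0}  orig:{C}
  T[7,7] 'b' = {C,T0}  orig:{C}
  T[8,8] 'a' = {T2}  orig:{}
  T[9,9] 'c' = {B,T1}  orig:{B}
  T[0,1] 'bb' = ∅
  T[1,2] 'bc' = ∅
  T[2,3] 'cc' = {X3,X4}  orig:{}
  T[3,4] 'cc' = {X3,X4}  orig:{}
  T[4,5] 'cc' = {X3,X4}  orig:{}
  T[5,6] 'cb' = {C}
  T[6,7] 'bb' = ∅
  T[7,8] 'ba' = {A,B,S}
  T[8,9] 'ac' = ∅
  T[0,2] 'bbc' = ∅
  T[1,3] 'bcc' = {A,B}
  T[2,4] 'ccc' = ∅
  T[3,5] 'ccc' = ∅
  T[4,6] 'ccb' = {C}
  T[5,7] 'cbb' = ∅
  T[6,8] 'bba' = ∅
  T[7,9] 'bac' = {X3,X4}  orig:{}
  T[0,3] 'bbcc' = ∅
  T[1,4] 'bccc' = {X3,X4}  orig:{}
  T[2,5] 'cccc' = ∅
  T[3,6] 'cccb' = {C}
  T[4,7] 'ccbb' = ∅
  T[5,8] 'cbba' = ∅
  T[6,9] 'bbac' = {A,B}
  T[0,4] 'bbccc' = {A,B}
  T[1,5] 'bcccc' = ∅
  T[2,6] 'ccccb' = {C}
  T[3,7] 'cccbb' = ∅
  T[4,8] 'ccbba' = ∅
  T[5,9] 'cbbac' = {C,X5}  orig:{C}
  T[0,5] 'bbcccc' = {X3,X4}  orig:{}
  T[1,6] 'bccccb' = ∅
  T[2,7] 'ccccbb' = ∅
  T[3,8] 'cccbba' = ∅
  T[4,9] 'ccbbac' = {C}
  T[0,6] 'bbccccb' = ∅
  T[1,7] 'bccccbb' = ∅
  T[2,8] 'ccccbba' = ∅
  T[3,9] 'cccbbac' = {C}
  T[0,7] 'bbccccbb' = ∅
  T[1,8] 'bccccbba' = ∅
  T[2,9] 'ccccbbac' = {C}
  T[0,8] 'bbccccbba' = ∅
  T[1,9] 'bccccbbac' = ∅
  T[0,9] 'bbccccbbac' = {S}

S ∈ T[0,9] ⇒ YES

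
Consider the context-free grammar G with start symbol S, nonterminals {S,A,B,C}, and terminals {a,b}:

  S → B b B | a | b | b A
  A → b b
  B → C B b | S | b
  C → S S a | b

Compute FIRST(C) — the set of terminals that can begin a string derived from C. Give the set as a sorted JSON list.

FIRST sets, iterate to fixpoint:
pass 1:
  A via A→b b: +{b}
  B via B→b: +{b}
  C via C→b: +{b}
  S via S→B b B: +{b}
  S via S→a: +{a}
  S: {a,b}  A: {b}  B: {b}  C: {b}
pass 2:
  B via B→S: +{a}
  C via C→S S a: +{a}
  S: {a,b}  A: {b}  B: {a,b}  C: {a,b}
pass 3: (no change)
  S: {a,b}  A: {b}  B: {a,b}  C: {a,b}

FIRST(C) = ["a", "b"]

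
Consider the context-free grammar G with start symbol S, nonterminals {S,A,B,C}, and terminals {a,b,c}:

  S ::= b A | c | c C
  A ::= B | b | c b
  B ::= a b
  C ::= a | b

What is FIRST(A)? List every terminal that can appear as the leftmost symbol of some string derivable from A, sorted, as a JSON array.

Compute FIRST by fixpoint:
[1]
  A via A→b: +{b}
  A via A→c b: +{c}
  B via B→a b: +{a}
  C via C→a: +{a}
  C via C→b: +{b}
  S via S→b A: +{b}
  S via S→c: +{c}
  S: {b,c}  A: {b,c}  B: {a}  C: {a,b}
[2]
  A via A→B: +{a}
  S: {b,c}  A: {a,b,c}  B: {a}  C: {a,b}
[3] done
  S: {b,c}  A: {a,b,c}  B: {a}  C: {a,b}

FIRST(A) = ["a", "b", "c"]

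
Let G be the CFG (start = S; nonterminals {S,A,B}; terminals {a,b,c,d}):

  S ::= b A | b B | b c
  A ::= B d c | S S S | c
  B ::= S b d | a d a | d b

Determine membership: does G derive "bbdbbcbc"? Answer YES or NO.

CNF form of G:
  S -> T2 A | T2 B | T2 T1
  A -> B X4 | S X5 | c
  B -> S X6 | T0 T2 | T3 X7
  T0 -> d
  T1 -> c
  T2 -> b
  T3 -> a
  X4 -> T0 T1
  X5 -> S S
  X6 -> T2 T0
  X7 -> T0 T3

CYK fill:
  T[0,0] 'b' = {T2}  orig:{}
  T[1,1] 'b' = {T2}  orig:{}
  T[2,2] 'd' = {T0}  orig:{}
  T[3,3] 'b' = {T2}  orig:{}
  T[4,4] 'b' = {T2}  orig:{}
  T[5,5] 'c' = {A,T1}  orig:{A}
  T[6,6] 'b' = {T2}  orig:{}
  T[7,7] 'c' = {A,T1}  orig:{A}
  T[0,1] 'bb' = ∅
  T[1,2] 'bd' = {X6}  orig:{}
  T[2,3] 'db' = {B}
  T[3,4] 'bb' = ∅
  T[4,5] 'bc' = {S}
  T[5,6] 'cb' = ∅
  T[6,7] 'bc' = {S}
  T[0,2] 'bbd' = ∅
  T[1,3] 'bdb' = {S}
  T[2,4] 'dbb' = ∅
  T[3,5] 'bbc' = ∅
  T[4,6] 'bcb' = ∅
  T[5,7] 'cbc' = ∅
  T[0,3] 'bbdb' = ∅
  T[1,4] 'bdbb' = ∅
  T[2,5] 'dbbc' = ∅
  T[3,6] 'bbcb' = ∅
  T[4,7] 'bcbc' = {X5}  orig:{}
  T[0,4] 'bbdbb' = ∅
  T[1,5] 'bdbbc' = {X5}  orig:{}
  T[2,6] 'dbbcb' = ∅
  T[3,7] 'bbcbc' = ∅
  T[0,5] 'bbdbbc' = ∅
  T[1,6] 'bdbbcb' = ∅
  T[2,7] 'dbbcbc' = ∅
  T[0,6] 'bbdbbcb' = ∅
  T[1,7] 'bdbbcbc' = {A}
  T[0,7] 'bbdbbcbc' = {S}

S ∈ T[0,7] ⇒ YES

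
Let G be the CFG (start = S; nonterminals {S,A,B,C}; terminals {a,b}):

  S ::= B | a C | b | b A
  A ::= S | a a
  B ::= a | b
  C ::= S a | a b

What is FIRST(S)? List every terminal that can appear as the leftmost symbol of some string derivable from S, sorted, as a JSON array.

FIRST iteration:
round 1:
  A via A→a a: +{a}
  B via B→a: +{a}
  B via B→b: +{b}
  C via C→a b: +{a}
  S via S→B: +{a,b}
  FIRST[S]={a,b}  FIRST[A]={a}  FIRST[B]={a,b}  FIRST[C]={a}
round 2:
  A via A→S: +{b}
  C via C→S a: +{b}
  FIRST[S]={a,b}  FIRST[A]={a,b}  FIRST[B]={a,b}  FIRST[C]={a,b}
round 3: (no change)
  FIRST[S]={a,b}  FIRST[A]={a,b}  FIRST[B]={a,b}  FIRST[C]={a,b}

FIRST(S) = ["a", "b"]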